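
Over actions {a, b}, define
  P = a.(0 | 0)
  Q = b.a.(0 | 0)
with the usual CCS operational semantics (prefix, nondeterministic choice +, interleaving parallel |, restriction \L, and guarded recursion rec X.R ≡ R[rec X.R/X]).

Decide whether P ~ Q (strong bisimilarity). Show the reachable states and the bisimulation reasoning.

P ≁ Q

LTS(P): 2 reachable states
  m0 = a.(0 | 0) | —a→ m1
  m1 = 0 | 0 | ·
LTS(Q): 3 reachable states
  n0 = b.a.(0 | 0) | —b→ n1
  n1 = a.(0 | 0) | —a→ n2
  n2 = 0 | 0 | ·
Bisimilarity quotient blocks:
  B0 = {m0, n1}
  B1 = {m1, n2}
  B2 = {n0}
m0 ∈ B0, n0 ∈ B2 → different blocks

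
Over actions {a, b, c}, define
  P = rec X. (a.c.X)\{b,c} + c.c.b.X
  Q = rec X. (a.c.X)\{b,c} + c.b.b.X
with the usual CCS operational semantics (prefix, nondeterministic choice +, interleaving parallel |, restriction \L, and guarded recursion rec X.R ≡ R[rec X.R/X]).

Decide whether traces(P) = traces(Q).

trace-distinct — witness ⟨cc⟩

Reachable graph of P (4 states):
  u0 = rec X. (a.c.X)\{b,c} + c.c.b.X ⊢ —a→ u1, —c→ u2
  u1 = (c.(rec X. (a.c.X)\{b,c} + c.c.b.X))\{b,c} ⊢ ∅
  u2 = c.b.(rec X. (a.c.X)\{b,c} + c.c.b.X) ⊢ —c→ u3
  u3 = b.(rec X. (a.c.X)\{b,c} + c.c.b.X) ⊢ —b→ u0
Reachable graph of Q (4 states):
  v0 = rec X. (a.c.X)\{b,c} + c.b.b.X ⊢ —a→ v1, —c→ v2
  v1 = (c.(rec X. (a.c.X)\{b,c} + c.b.b.X))\{b,c} ⊢ ∅
  v2 = b.b.(rec X. (a.c.X)\{b,c} + c.b.b.X) ⊢ —b→ v3
  v3 = b.(rec X. (a.c.X)\{b,c} + c.b.b.X) ⊢ —b→ v0
Trace ⟨cc⟩ through P, begin at {u0}:
  step 1 (c): {u2}
  step 2 (c): {u3}
  — P admits the full trace.
Trace ⟨cc⟩ through Q, begin at {v0}:
  step 1 (c): {v2}
  step 2 (c): no successor for Q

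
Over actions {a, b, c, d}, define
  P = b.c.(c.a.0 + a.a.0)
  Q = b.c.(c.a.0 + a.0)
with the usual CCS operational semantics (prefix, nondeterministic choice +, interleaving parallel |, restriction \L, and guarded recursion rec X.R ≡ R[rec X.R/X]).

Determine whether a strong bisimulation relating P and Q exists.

not bisimilar

P's transition system — 5 states:
  u0 = b.c.(c.a.0 + a.a.0) ⊢ -b-> u1
  u1 = c.(c.a.0 + a.a.0) ⊢ -c-> u2
  u2 = c.a.0 + a.a.0 ⊢ -a-> u3, -c-> u3
  u3 = a.0 ⊢ -a-> u4
  u4 = 0 ⊢ stopped
Q's transition system — 5 states:
  v0 = b.c.(c.a.0 + a.0) ⊢ -b-> v1
  v1 = c.(c.a.0 + a.0) ⊢ -c-> v2
  v2 = c.a.0 + a.0 ⊢ -a-> v3, -c-> v4
  v3 = 0 ⊢ stopped
  v4 = a.0 ⊢ -a-> v3
Bisimilarity quotient blocks:
  B0 = {u0}
  B1 = {u1}
  B2 = {u2}
  B3 = {u3, v4}
  B4 = {u4, v3}
  B5 = {v0}
  B6 = {v1}
  B7 = {v2}
u0 ∈ B0, v0 ∈ B5 → different blocks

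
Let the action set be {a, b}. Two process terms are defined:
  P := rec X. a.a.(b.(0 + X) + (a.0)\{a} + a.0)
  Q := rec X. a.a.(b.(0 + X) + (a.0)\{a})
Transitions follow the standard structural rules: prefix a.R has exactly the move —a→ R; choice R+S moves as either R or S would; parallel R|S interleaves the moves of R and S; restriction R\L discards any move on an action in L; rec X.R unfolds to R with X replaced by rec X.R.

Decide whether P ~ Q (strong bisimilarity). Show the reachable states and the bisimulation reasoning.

LTS(P): 5 reachable states
  s0 = rec X. a.a.(b.(0 + X) + (a.0)\{a} + a.0) :: =a=> s1
  s1 = a.(b.(0 + (rec X. a.a.(b.(0 + X) + (a.0)\{a} + a.0))) + (a.0)\{a} + a.0) :: =a=> s2
  s2 = b.(0 + (rec X. a.a.(b.(0 + X) + (a.0)\{a} + a.0))) + (a.0)\{a} + a.0 :: =a=> s3, =b=> s4
  s3 = 0 :: stopped
  s4 = 0 + (rec X. a.a.(b.(0 + X) + (a.0)\{a} + a.0)) :: =a=> s1
LTS(Q): 4 reachable states
  t0 = rec X. a.a.(b.(0 + X) + (a.0)\{a}) :: =a=> t1
  t1 = a.(b.(0 + (rec X. a.a.(b.(0 + X) + (a.0)\{a}))) + (a.0)\{a}) :: =a=> t2
  t2 = b.(0 + (rec X. a.a.(b.(0 + X) + (a.0)\{a}))) + (a.0)\{a} :: =b=> t3
  t3 = 0 + (rec X. a.a.(b.(0 + X) + (a.0)\{a})) :: =a=> t1
Bisimilarity quotient blocks:
  B0 = {s0, s4}
  B1 = {s1}
  B2 = {s2}
  B3 = {s3}
  B4 = {t0, t3}
  B5 = {t1}
  B6 = {t2}
s0 ∈ B0, t0 ∈ B4 → different blocks

P ≁ Q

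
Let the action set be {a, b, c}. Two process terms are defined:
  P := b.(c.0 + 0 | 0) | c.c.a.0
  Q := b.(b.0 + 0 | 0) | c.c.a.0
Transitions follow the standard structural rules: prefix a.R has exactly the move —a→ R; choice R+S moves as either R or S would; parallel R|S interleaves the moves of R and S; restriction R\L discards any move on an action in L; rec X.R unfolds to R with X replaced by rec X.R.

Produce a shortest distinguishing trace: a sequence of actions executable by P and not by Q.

bccc

Reachable graph of P (12 states):
  u0 = b.(c.0 + 0 | 0) | c.c.a.0 ⊢ —b→ u1, —c→ u2
  u1 = (c.0 + 0 | 0) | c.c.a.0 ⊢ —c→ u3, —c→ u4
  u2 = b.(c.0 + 0 | 0) | c.a.0 ⊢ —b→ u3, —c→ u5
  u3 = (c.0 + 0 | 0) | c.a.0 ⊢ —c→ u6, —c→ u7
  u4 = 0 | c.c.a.0 ⊢ —c→ u7
  u5 = b.(c.0 + 0 | 0) | a.0 ⊢ —a→ u8, —b→ u6
  u6 = (c.0 + 0 | 0) | a.0 ⊢ —a→ u9, —c→ u10
  u7 = 0 | c.a.0 ⊢ —c→ u10
  u8 = b.(c.0 + 0 | 0) | 0 ⊢ —b→ u9
  u9 = (c.0 + 0 | 0) | 0 ⊢ —c→ u11
  u10 = 0 | a.0 ⊢ —a→ u11
  u11 = 0 | 0 ⊢ (no moves)
Reachable graph of Q (12 states):
  v0 = b.(b.0 + 0 | 0) | c.c.a.0 ⊢ —b→ v1, —c→ v2
  v1 = (b.0 + 0 | 0) | c.c.a.0 ⊢ —b→ v3, —c→ v4
  v2 = b.(b.0 + 0 | 0) | c.a.0 ⊢ —b→ v4, —c→ v5
  v3 = 0 | c.c.a.0 ⊢ —c→ v6
  v4 = (b.0 + 0 | 0) | c.a.0 ⊢ —b→ v6, —c→ v7
  v5 = b.(b.0 + 0 | 0) | a.0 ⊢ —a→ v8, —b→ v7
  v6 = 0 | c.a.0 ⊢ —c→ v9
  v7 = (b.0 + 0 | 0) | a.0 ⊢ —a→ v10, —b→ v9
  v8 = b.(b.0 + 0 | 0) | 0 ⊢ —b→ v10
  v9 = 0 | a.0 ⊢ —a→ v11
  v10 = (b.0 + 0 | 0) | 0 ⊢ —b→ v11
  v11 = 0 | 0 ⊢ (no moves)
Trace ⟨bccc⟩ through P, begin at {u0}:
  [1] b ⇒ {u1}
  [2] c ⇒ {u3, u4}
  [3] c ⇒ {u6, u7}
  [4] c ⇒ {u10}
  ✓ P
Trace ⟨bccc⟩ through Q, begin at {v0}:
  [1] b ⇒ {v1}
  [2] c ⇒ {v4}
  [3] c ⇒ {v7}
  [4] c ⇒ ∅ (Q stuck)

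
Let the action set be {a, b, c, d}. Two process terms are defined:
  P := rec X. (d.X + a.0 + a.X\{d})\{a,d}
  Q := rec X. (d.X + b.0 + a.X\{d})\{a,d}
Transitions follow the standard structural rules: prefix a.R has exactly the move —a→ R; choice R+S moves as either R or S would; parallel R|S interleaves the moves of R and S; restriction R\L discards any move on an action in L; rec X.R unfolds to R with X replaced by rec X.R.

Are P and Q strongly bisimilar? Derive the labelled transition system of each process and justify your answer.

NO

P's transition system — 1 states:
  u0 = rec X. (d.X + a.0 + a.X\{d})\{a,d} has moves ∅
Q's transition system — 2 states:
  v0 = rec X. (d.X + b.0 + a.X\{d})\{a,d} has moves =b=> v1
  v1 = 0\{a,d} has moves ∅
Partition-refinement fixed point:
  B0 = {u0, v1}
  B1 = {v0}
u0 ∈ B0, v0 ∈ B1 → different blocks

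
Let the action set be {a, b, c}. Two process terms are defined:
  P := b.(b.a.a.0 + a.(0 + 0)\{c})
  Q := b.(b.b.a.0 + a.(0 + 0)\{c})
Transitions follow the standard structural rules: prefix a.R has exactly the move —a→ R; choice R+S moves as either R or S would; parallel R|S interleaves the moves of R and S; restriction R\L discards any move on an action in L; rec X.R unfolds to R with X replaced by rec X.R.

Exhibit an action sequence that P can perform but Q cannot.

LTS(P): 6 reachable states
  p0 = b.(b.a.a.0 + a.(0 + 0)\{c}) has moves —b→ p1
  p1 = b.a.a.0 + a.(0 + 0)\{c} has moves —a→ p2, —b→ p3
  p2 = (0 + 0)\{c} has moves ·
  p3 = a.a.0 has moves —a→ p4
  p4 = a.0 has moves —a→ p5
  p5 = 0 has moves ·
LTS(Q): 6 reachable states
  q0 = b.(b.b.a.0 + a.(0 + 0)\{c}) has moves —b→ q1
  q1 = b.b.a.0 + a.(0 + 0)\{c} has moves —a→ q2, —b→ q3
  q2 = (0 + 0)\{c} has moves ·
  q3 = b.a.0 has moves —b→ q4
  q4 = a.0 has moves —a→ q5
  q5 = 0 has moves ·
Executing bba from P (initial set {p0}):
  step 1 (b): {p1}
  step 2 (b): {p3}
  step 3 (a): {p4}
  — P admits the full trace.
Executing bba from Q (initial set {q0}):
  step 1 (b): {q1}
  step 2 (b): {q3}
  step 3 (a): ∅  — Q cannot continue

bba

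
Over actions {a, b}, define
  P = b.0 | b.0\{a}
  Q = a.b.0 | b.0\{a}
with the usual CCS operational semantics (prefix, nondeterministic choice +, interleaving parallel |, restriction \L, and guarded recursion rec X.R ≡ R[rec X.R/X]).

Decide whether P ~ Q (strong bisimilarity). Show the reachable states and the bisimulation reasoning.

P's transition system — 4 states:
  u0 = b.0 | b.0\{a} → -b-> u1, -b-> u2
  u1 = 0 | b.0\{a} → -b-> u3
  u2 = b.0 | 0\{a} → -b-> u3
  u3 = 0 | 0\{a} → deadlocked
Q's transition system — 6 states:
  v0 = a.b.0 | b.0\{a} → -a-> v1, -b-> v2
  v1 = b.0 | b.0\{a} → -b-> v3, -b-> v4
  v2 = a.b.0 | 0\{a} → -a-> v4
  v3 = 0 | b.0\{a} → -b-> v5
  v4 = b.0 | 0\{a} → -b-> v5
  v5 = 0 | 0\{a} → deadlocked
Coarsest stable partition (strong bisimilarity classes):
  B0 = {u0, v1}
  B1 = {u1, u2, v3, v4}
  B2 = {u3, v5}
  B3 = {v0}
  B4 = {v2}
u0 ∈ B0, v0 ∈ B3 → different blocks

NO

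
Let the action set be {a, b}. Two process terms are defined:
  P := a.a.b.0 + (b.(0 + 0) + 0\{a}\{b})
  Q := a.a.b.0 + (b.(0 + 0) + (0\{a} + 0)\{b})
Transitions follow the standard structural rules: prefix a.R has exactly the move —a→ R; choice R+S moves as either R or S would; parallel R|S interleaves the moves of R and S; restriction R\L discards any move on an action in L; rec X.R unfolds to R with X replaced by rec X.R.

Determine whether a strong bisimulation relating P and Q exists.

P's transition system — 5 states:
  u0 = a.a.b.0 + (b.(0 + 0) + 0\{a}\{b}) | -a-> u1, -b-> u2
  u1 = a.b.0 | -a-> u3
  u2 = 0 + 0 | (no moves)
  u3 = b.0 | -b-> u4
  u4 = 0 | (no moves)
Q's transition system — 5 states:
  v0 = a.a.b.0 + (b.(0 + 0) + (0\{a} + 0)\{b}) | -a-> v1, -b-> v2
  v1 = a.b.0 | -a-> v3
  v2 = 0 + 0 | (no moves)
  v3 = b.0 | -b-> v4
  v4 = 0 | (no moves)
Coarsest stable partition (strong bisimilarity classes):
  B0 = {u0, v0}
  B1 = {u1, v1}
  B2 = {u3, v3}
  B3 = {u2, u4, v2, v4}
u0 ∈ B0, v0 ∈ B0 → same block

YES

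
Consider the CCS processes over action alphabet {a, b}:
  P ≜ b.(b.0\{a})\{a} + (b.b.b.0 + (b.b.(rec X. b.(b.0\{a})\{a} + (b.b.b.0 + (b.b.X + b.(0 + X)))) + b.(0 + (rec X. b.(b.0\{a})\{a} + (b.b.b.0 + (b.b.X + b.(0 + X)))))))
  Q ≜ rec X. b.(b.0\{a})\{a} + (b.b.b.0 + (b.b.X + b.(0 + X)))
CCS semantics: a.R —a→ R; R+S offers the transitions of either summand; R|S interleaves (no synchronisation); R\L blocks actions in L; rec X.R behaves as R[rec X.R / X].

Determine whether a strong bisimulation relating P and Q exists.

YES

LTS(P): 9 reachable states
  p0 = b.(b.0\{a})\{a} + (b.b.b.0 + (b.b.(rec X. b.(b.0\{a})\{a} + (b.b.b.0 + (b.b.X + b.(0 + X)))) + b.(0 + (rec X. b.(b.0\{a})\{a} + (b.b.b.0 + (b.b.X + b.(0 + X))))))) | ··b··> p1, ··b··> p2, ··b··> p3, ··b··> p4
  p1 = (b.0\{a})\{a} | ··b··> p5
  p2 = 0 + (rec X. b.(b.0\{a})\{a} + (b.b.b.0 + (b.b.X + b.(0 + X)))) | ··b··> p1, ··b··> p2, ··b··> p3, ··b··> p4
  p3 = b.(rec X. b.(b.0\{a})\{a} + (b.b.b.0 + (b.b.X + b.(0 + X)))) | ··b··> p6
  p4 = b.b.0 | ··b··> p7
  p5 = 0\{a}\{a} | ∅
  p6 = rec X. b.(b.0\{a})\{a} + (b.b.b.0 + (b.b.X + b.(0 + X))) | ··b··> p1, ··b··> p2, ··b··> p3, ··b··> p4
  p7 = b.0 | ··b··> p8
  p8 = 0 | ∅
LTS(Q): 8 reachable states
  q0 = rec X. b.(b.0\{a})\{a} + (b.b.b.0 + (b.b.X + b.(0 + X))) | ··b··> q1, ··b··> q2, ··b··> q3, ··b··> q4
  q1 = (b.0\{a})\{a} | ··b··> q5
  q2 = 0 + (rec X. b.(b.0\{a})\{a} + (b.b.b.0 + (b.b.X + b.(0 + X)))) | ··b··> q1, ··b··> q2, ··b··> q3, ··b··> q4
  q3 = b.(rec X. b.(b.0\{a})\{a} + (b.b.b.0 + (b.b.X + b.(0 + X)))) | ··b··> q0
  q4 = b.b.0 | ··b··> q6
  q5 = 0\{a}\{a} | ∅
  q6 = b.0 | ··b··> q7
  q7 = 0 | ∅
Partition-refinement fixed point:
  B0 = {p0, p2, p6, q0, q2}
  B1 = {p4, q4}
  B2 = {p1, p7, q1, q6}
  B3 = {p5, p8, q5, q7}
  B4 = {p3, q3}
p0 ∈ B0, q0 ∈ B0 → same block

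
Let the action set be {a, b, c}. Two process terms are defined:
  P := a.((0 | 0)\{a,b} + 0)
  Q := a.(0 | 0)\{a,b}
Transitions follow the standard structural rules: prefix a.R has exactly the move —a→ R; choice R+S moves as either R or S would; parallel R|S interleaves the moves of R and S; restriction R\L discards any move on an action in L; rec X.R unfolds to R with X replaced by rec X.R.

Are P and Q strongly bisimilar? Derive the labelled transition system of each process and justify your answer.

YES

P's transition system — 2 states:
  u0 = a.((0 | 0)\{a,b} + 0) | —a→ u1
  u1 = (0 | 0)\{a,b} + 0 | deadlocked
Q's transition system — 2 states:
  v0 = a.(0 | 0)\{a,b} | —a→ v1
  v1 = (0 | 0)\{a,b} | deadlocked
Coarsest stable partition (strong bisimilarity classes):
  B0 = {u0, v0}
  B1 = {u1, v1}
u0 ∈ B0, v0 ∈ B0 → same block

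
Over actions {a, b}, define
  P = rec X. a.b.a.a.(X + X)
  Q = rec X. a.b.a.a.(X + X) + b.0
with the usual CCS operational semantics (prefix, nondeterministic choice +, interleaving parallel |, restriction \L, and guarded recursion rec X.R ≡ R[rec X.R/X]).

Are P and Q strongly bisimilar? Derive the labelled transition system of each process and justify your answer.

P ≁ Q

Reachable graph of P (5 states):
  u0 = rec X. a.b.a.a.(X + X) → -a-> u1
  u1 = b.a.a.((rec X. a.b.a.a.(X + X)) + (rec X. a.b.a.a.(X + X))) → -b-> u2
  u2 = a.a.((rec X. a.b.a.a.(X + X)) + (rec X. a.b.a.a.(X + X))) → -a-> u3
  u3 = a.((rec X. a.b.a.a.(X + X)) + (rec X. a.b.a.a.(X + X))) → -a-> u4
  u4 = (rec X. a.b.a.a.(X + X)) + (rec X. a.b.a.a.(X + X)) → -a-> u1
Reachable graph of Q (6 states):
  v0 = rec X. a.b.a.a.(X + X) + b.0 → -a-> v1, -b-> v2
  v1 = b.a.a.((rec X. a.b.a.a.(X + X) + b.0) + (rec X. a.b.a.a.(X + X) + b.0)) → -b-> v3
  v2 = 0 → ·
  v3 = a.a.((rec X. a.b.a.a.(X + X) + b.0) + (rec X. a.b.a.a.(X + X) + b.0)) → -a-> v4
  v4 = a.((rec X. a.b.a.a.(X + X) + b.0) + (rec X. a.b.a.a.(X + X) + b.0)) → -a-> v5
  v5 = (rec X. a.b.a.a.(X + X) + b.0) + (rec X. a.b.a.a.(X + X) + b.0) → -a-> v1, -b-> v2
Bisimilarity quotient blocks:
  B0 = {u0, u4}
  B1 = {u1}
  B2 = {u2}
  B3 = {u3}
  B4 = {v0, v5}
  B5 = {v1}
  B6 = {v3}
  B7 = {v4}
  B8 = {v2}
u0 ∈ B0, v0 ∈ B4 → different blocks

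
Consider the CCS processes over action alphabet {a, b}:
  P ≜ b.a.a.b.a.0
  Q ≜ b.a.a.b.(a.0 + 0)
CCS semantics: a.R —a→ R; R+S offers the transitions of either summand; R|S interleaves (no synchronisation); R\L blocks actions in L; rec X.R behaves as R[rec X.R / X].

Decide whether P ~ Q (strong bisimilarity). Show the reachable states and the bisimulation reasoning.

LTS(P): 6 reachable states
  s0 = b.a.a.b.a.0 has moves ··b··> s1
  s1 = a.a.b.a.0 has moves ··a··> s2
  s2 = a.b.a.0 has moves ··a··> s3
  s3 = b.a.0 has moves ··b··> s4
  s4 = a.0 has moves ··a··> s5
  s5 = 0 has moves (no moves)
LTS(Q): 6 reachable states
  t0 = b.a.a.b.(a.0 + 0) has moves ··b··> t1
  t1 = a.a.b.(a.0 + 0) has moves ··a··> t2
  t2 = a.b.(a.0 + 0) has moves ··a··> t3
  t3 = b.(a.0 + 0) has moves ··b··> t4
  t4 = a.0 + 0 has moves ··a··> t5
  t5 = 0 has moves (no moves)
Bisimilarity quotient blocks:
  B0 = {s0, t0}
  B1 = {s1, t1}
  B2 = {s2, t2}
  B3 = {s3, t3}
  B4 = {s4, t4}
  B5 = {s5, t5}
s0 ∈ B0, t0 ∈ B0 → same block

bisimilar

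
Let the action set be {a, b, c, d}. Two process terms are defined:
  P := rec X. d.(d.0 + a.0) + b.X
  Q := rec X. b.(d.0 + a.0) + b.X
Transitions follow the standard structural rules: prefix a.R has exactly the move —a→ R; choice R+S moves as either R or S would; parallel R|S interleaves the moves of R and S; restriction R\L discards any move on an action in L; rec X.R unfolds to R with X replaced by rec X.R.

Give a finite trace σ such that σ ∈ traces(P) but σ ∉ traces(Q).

d

Reachable graph of P (3 states):
  u0 = rec X. d.(d.0 + a.0) + b.X ⊢ =b=> u0, =d=> u1
  u1 = d.0 + a.0 ⊢ =a=> u2, =d=> u2
  u2 = 0 ⊢ stopped
Reachable graph of Q (3 states):
  v0 = rec X. b.(d.0 + a.0) + b.X ⊢ =b=> v0, =b=> v1
  v1 = d.0 + a.0 ⊢ =a=> v2, =d=> v2
  v2 = 0 ⊢ stopped
Run σ = ⟨d⟩ on P: start {u0}
  after d @ step 1: {u1}
  ✓ P
Run σ = ⟨d⟩ on Q: start {v0}
  after d @ step 1: no successor for Q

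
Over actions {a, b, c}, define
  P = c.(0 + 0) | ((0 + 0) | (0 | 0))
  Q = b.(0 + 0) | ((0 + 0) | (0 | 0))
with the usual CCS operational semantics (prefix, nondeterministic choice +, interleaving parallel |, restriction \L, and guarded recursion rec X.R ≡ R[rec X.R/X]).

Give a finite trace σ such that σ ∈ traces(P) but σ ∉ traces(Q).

c

P's transition system — 2 states:
  s0 = c.(0 + 0) | ((0 + 0) | (0 | 0)) | --c--▸ s1
  s1 = (0 + 0) | ((0 + 0) | (0 | 0)) | deadlocked
Q's transition system — 2 states:
  t0 = b.(0 + 0) | ((0 + 0) | (0 | 0)) | --b--▸ t1
  t1 = (0 + 0) | ((0 + 0) | (0 | 0)) | deadlocked
Run σ = ⟨c⟩ on P: start {s0}
  step 1 (c): {s1}
  — P admits the full trace.
Run σ = ⟨c⟩ on Q: start {t0}
  step 1 (c): ∅ (Q stuck)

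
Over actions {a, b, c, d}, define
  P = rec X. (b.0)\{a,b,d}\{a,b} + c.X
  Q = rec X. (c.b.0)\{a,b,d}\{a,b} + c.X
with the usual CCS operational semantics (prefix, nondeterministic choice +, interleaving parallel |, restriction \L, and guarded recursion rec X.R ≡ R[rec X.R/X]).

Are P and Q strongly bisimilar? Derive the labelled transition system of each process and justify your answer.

P's transition system — 1 states:
  u0 = rec X. (b.0)\{a,b,d}\{a,b} + c.X :: ··c··> u0
Q's transition system — 2 states:
  v0 = rec X. (c.b.0)\{a,b,d}\{a,b} + c.X :: ··c··> v0, ··c··> v1
  v1 = (b.0)\{a,b,d}\{a,b} :: ·
Coarsest stable partition (strong bisimilarity classes):
  B0 = {u0}
  B1 = {v0}
  B2 = {v1}
u0 ∈ B0, v0 ∈ B1 → different blocks

not bisimilar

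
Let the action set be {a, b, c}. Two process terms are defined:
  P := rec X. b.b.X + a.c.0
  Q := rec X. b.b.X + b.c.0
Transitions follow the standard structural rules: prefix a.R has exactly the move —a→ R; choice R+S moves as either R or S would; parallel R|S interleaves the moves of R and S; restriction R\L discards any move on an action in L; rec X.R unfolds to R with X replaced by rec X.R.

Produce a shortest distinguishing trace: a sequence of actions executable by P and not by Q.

LTS(P): 4 reachable states
  s0 = rec X. b.b.X + a.c.0 | =a=> s1, =b=> s2
  s1 = c.0 | =c=> s3
  s2 = b.(rec X. b.b.X + a.c.0) | =b=> s0
  s3 = 0 | (no moves)
LTS(Q): 4 reachable states
  t0 = rec X. b.b.X + b.c.0 | =b=> t1, =b=> t2
  t1 = b.(rec X. b.b.X + b.c.0) | =b=> t0
  t2 = c.0 | =c=> t3
  t3 = 0 | (no moves)
Run σ = ⟨a⟩ on P: start {s0}
  step 1 (a): {s1}
  — P admits the full trace.
Run σ = ⟨a⟩ on Q: start {t0}
  step 1 (a): no successor for Q

a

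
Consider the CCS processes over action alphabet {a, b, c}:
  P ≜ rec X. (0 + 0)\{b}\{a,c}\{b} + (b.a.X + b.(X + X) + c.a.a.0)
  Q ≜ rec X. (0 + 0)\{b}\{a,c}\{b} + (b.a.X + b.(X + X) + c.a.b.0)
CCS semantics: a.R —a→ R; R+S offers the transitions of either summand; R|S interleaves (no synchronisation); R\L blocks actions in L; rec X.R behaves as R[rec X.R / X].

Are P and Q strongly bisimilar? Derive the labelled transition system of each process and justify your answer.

P ≁ Q

P's transition system — 6 states:
  u0 = rec X. (0 + 0)\{b}\{a,c}\{b} + (b.a.X + b.(X + X) + c.a.a.0) :: =b=> u1, =b=> u2, =c=> u3
  u1 = (rec X. (0 + 0)\{b}\{a,c}\{b} + (b.a.X + b.(X + X) + c.a.a.0)) + (rec X. (0 + 0)\{b}\{a,c}\{b} + (b.a.X + b.(X + X) + c.a.a.0)) :: =b=> u1, =b=> u2, =c=> u3
  u2 = a.(rec X. (0 + 0)\{b}\{a,c}\{b} + (b.a.X + b.(X + X) + c.a.a.0)) :: =a=> u0
  u3 = a.a.0 :: =a=> u4
  u4 = a.0 :: =a=> u5
  u5 = 0 :: deadlocked
Q's transition system — 6 states:
  v0 = rec X. (0 + 0)\{b}\{a,c}\{b} + (b.a.X + b.(X + X) + c.a.b.0) :: =b=> v1, =b=> v2, =c=> v3
  v1 = (rec X. (0 + 0)\{b}\{a,c}\{b} + (b.a.X + b.(X + X) + c.a.b.0)) + (rec X. (0 + 0)\{b}\{a,c}\{b} + (b.a.X + b.(X + X) + c.a.b.0)) :: =b=> v1, =b=> v2, =c=> v3
  v2 = a.(rec X. (0 + 0)\{b}\{a,c}\{b} + (b.a.X + b.(X + X) + c.a.b.0)) :: =a=> v0
  v3 = a.b.0 :: =a=> v4
  v4 = b.0 :: =b=> v5
  v5 = 0 :: deadlocked
Coarsest stable partition (strong bisimilarity classes):
  B0 = {u0, u1}
  B1 = {u3}
  B2 = {u4}
  B3 = {u5, v5}
  B4 = {u2}
  B5 = {v0, v1}
  B6 = {v2}
  B7 = {v3}
  B8 = {v4}
u0 ∈ B0, v0 ∈ B5 → different blocks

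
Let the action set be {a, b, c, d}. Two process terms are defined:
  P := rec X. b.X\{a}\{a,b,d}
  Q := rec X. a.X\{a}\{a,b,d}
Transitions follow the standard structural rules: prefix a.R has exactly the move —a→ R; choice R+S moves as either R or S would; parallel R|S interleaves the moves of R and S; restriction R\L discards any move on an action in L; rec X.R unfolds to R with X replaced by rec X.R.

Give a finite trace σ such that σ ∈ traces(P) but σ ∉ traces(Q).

b

P's transition system — 2 states:
  s0 = rec X. b.X\{a}\{a,b,d} | =b=> s1
  s1 = (rec X. b.X\{a}\{a,b,d})\{a}\{a,b,d} | stopped
Q's transition system — 2 states:
  t0 = rec X. a.X\{a}\{a,b,d} | =a=> t1
  t1 = (rec X. a.X\{a}\{a,b,d})\{a}\{a,b,d} | stopped
Run σ = ⟨b⟩ on P: start {s0}
  [1] b ⇒ {s1}
  P completes σ.
Run σ = ⟨b⟩ on Q: start {t0}
  [1] b ⇒ no successor for Q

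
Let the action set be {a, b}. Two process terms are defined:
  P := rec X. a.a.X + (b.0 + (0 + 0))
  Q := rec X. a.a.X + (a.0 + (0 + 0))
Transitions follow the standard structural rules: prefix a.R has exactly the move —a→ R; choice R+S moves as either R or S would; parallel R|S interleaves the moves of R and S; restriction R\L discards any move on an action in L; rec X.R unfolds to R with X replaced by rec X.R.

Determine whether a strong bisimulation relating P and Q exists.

P ≁ Q

P's transition system — 3 states:
  s0 = rec X. a.a.X + (b.0 + (0 + 0)) has moves =a=> s1, =b=> s2
  s1 = a.(rec X. a.a.X + (b.0 + (0 + 0))) has moves =a=> s0
  s2 = 0 has moves ·
Q's transition system — 3 states:
  t0 = rec X. a.a.X + (a.0 + (0 + 0)) has moves =a=> t1, =a=> t2
  t1 = 0 has moves ·
  t2 = a.(rec X. a.a.X + (a.0 + (0 + 0))) has moves =a=> t0
Partition-refinement fixed point:
  B0 = {s0}
  B1 = {s1}
  B2 = {s2, t1}
  B3 = {t0}
  B4 = {t2}
s0 ∈ B0, t0 ∈ B3 → different blocks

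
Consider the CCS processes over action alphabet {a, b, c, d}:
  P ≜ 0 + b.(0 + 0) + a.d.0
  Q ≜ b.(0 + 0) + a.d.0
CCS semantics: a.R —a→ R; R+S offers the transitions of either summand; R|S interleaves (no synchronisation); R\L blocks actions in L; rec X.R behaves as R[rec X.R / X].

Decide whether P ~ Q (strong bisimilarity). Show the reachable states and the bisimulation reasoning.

P ~ Q

LTS(P): 4 reachable states
  m0 = 0 + b.(0 + 0) + a.d.0 ⊢ -a-> m1, -b-> m2
  m1 = d.0 ⊢ -d-> m3
  m2 = 0 + 0 ⊢ stopped
  m3 = 0 ⊢ stopped
LTS(Q): 4 reachable states
  n0 = b.(0 + 0) + a.d.0 ⊢ -a-> n1, -b-> n2
  n1 = d.0 ⊢ -d-> n3
  n2 = 0 + 0 ⊢ stopped
  n3 = 0 ⊢ stopped
Coarsest stable partition (strong bisimilarity classes):
  B0 = {m0, n0}
  B1 = {m2, m3, n2, n3}
  B2 = {m1, n1}
m0 ∈ B0, n0 ∈ B0 → same block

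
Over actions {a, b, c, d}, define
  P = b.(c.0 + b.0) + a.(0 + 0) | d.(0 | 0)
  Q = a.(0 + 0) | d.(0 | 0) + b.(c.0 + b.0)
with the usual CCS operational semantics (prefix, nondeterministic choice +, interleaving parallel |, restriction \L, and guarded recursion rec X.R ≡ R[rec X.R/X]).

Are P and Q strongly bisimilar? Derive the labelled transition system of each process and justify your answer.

YES

LTS(P): 6 reachable states
  p0 = b.(c.0 + b.0) + a.(0 + 0) | d.(0 | 0) has moves =a=> p1, =b=> p2, =d=> p3
  p1 = (0 + 0) | d.(0 | 0) has moves =d=> p4
  p2 = c.0 + b.0 has moves =b=> p5, =c=> p5
  p3 = a.(0 + 0) | (0 | 0) has moves =a=> p4
  p4 = (0 + 0) | (0 | 0) has moves deadlocked
  p5 = 0 has moves deadlocked
LTS(Q): 6 reachable states
  q0 = a.(0 + 0) | d.(0 | 0) + b.(c.0 + b.0) has moves =a=> q1, =b=> q2, =d=> q3
  q1 = (0 + 0) | d.(0 | 0) has moves =d=> q4
  q2 = c.0 + b.0 has moves =b=> q5, =c=> q5
  q3 = a.(0 + 0) | (0 | 0) has moves =a=> q4
  q4 = (0 + 0) | (0 | 0) has moves deadlocked
  q5 = 0 has moves deadlocked
Partition-refinement fixed point:
  B0 = {p0, q0}
  B1 = {p3, q3}
  B2 = {p4, p5, q4, q5}
  B3 = {p1, q1}
  B4 = {p2, q2}
p0 ∈ B0, q0 ∈ B0 → same block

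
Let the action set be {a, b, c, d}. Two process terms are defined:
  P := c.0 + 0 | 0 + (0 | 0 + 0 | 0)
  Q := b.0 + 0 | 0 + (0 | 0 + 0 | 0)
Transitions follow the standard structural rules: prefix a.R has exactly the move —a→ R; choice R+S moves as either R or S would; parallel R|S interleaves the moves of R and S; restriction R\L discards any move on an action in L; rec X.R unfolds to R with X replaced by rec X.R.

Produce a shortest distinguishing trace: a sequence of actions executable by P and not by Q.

c

P's transition system — 2 states:
  s0 = c.0 + 0 | 0 + (0 | 0 + 0 | 0) → -c-> s1
  s1 = 0 → stopped
Q's transition system — 2 states:
  t0 = b.0 + 0 | 0 + (0 | 0 + 0 | 0) → -b-> t1
  t1 = 0 → stopped
Trace ⟨c⟩ through P, begin at {s0}:
  step 1 (c): {s1}
  — P admits the full trace.
Trace ⟨c⟩ through Q, begin at {t0}:
  step 1 (c): ∅ (Q stuck)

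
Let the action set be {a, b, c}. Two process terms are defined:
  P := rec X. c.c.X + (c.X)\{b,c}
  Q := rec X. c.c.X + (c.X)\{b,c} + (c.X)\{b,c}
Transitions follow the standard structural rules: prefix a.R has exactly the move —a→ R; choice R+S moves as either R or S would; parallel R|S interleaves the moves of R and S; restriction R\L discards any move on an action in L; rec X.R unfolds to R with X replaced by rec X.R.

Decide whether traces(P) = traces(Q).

P's transition system — 2 states:
  m0 = rec X. c.c.X + (c.X)\{b,c} :: ··c··> m1
  m1 = c.(rec X. c.c.X + (c.X)\{b,c}) :: ··c··> m0
Q's transition system — 2 states:
  n0 = rec X. c.c.X + (c.X)\{b,c} + (c.X)\{b,c} :: ··c··> n1
  n1 = c.(rec X. c.c.X + (c.X)\{b,c} + (c.X)\{b,c}) :: ··c··> n0
Bisimilarity quotient blocks:
  B0 = {m0, m1, n0, n1}
m0 ∈ B0, n0 ∈ B0 → same block
Bisimilar ⇒ trace-equivalent.

YES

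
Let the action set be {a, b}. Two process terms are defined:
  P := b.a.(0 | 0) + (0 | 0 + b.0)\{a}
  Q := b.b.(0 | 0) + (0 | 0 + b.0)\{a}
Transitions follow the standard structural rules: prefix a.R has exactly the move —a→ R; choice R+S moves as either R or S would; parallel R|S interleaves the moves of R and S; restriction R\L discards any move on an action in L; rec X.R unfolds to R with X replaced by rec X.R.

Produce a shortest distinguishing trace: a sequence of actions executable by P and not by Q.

LTS(P): 4 reachable states
  m0 = b.a.(0 | 0) + (0 | 0 + b.0)\{a} → ··b··> m1, ··b··> m2
  m1 = 0\{a} → ·
  m2 = a.(0 | 0) → ··a··> m3
  m3 = 0 | 0 → ·
LTS(Q): 4 reachable states
  n0 = b.b.(0 | 0) + (0 | 0 + b.0)\{a} → ··b··> n1, ··b··> n2
  n1 = 0\{a} → ·
  n2 = b.(0 | 0) → ··b··> n3
  n3 = 0 | 0 → ·
Trace ⟨ba⟩ through P, begin at {m0}:
  after b @ step 1: {m1, m2}
  after a @ step 2: {m3}
  ✓ P
Trace ⟨ba⟩ through Q, begin at {n0}:
  after b @ step 1: {n1, n2}
  after a @ step 2: ∅  — Q cannot continue

ba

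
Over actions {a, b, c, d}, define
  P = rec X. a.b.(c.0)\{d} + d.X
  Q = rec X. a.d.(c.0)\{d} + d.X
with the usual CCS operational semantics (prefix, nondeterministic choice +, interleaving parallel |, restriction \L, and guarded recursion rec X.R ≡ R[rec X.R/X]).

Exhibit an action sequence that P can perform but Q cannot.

Reachable graph of P (4 states):
  u0 = rec X. a.b.(c.0)\{d} + d.X has moves ··a··> u1, ··d··> u0
  u1 = b.(c.0)\{d} has moves ··b··> u2
  u2 = (c.0)\{d} has moves ··c··> u3
  u3 = 0\{d} has moves deadlocked
Reachable graph of Q (4 states):
  v0 = rec X. a.d.(c.0)\{d} + d.X has moves ··a··> v1, ··d··> v0
  v1 = d.(c.0)\{d} has moves ··d··> v2
  v2 = (c.0)\{d} has moves ··c··> v3
  v3 = 0\{d} has moves deadlocked
Trace ⟨ab⟩ through P, begin at {u0}:
  step 1 (a): {u1}
  step 2 (b): {u2}
  P completes σ.
Trace ⟨ab⟩ through Q, begin at {v0}:
  step 1 (a): {v1}
  step 2 (b): ∅  — Q cannot continue

ab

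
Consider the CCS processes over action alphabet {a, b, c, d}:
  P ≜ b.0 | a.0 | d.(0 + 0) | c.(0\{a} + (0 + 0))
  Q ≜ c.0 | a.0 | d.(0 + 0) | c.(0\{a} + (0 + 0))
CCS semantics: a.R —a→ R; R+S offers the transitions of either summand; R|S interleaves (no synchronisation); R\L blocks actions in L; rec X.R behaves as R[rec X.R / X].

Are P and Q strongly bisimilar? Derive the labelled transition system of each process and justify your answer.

not bisimilar

LTS(P): 16 reachable states
  m0 = b.0 | a.0 | d.(0 + 0) | c.(0\{a} + (0 + 0)) → --a--▸ m1, --b--▸ m2, --c--▸ m3, --d--▸ m4
  m1 = b.0 | 0 | d.(0 + 0) | c.(0\{a} + (0 + 0)) → --b--▸ m5, --c--▸ m6, --d--▸ m7
  m2 = 0 | a.0 | d.(0 + 0) | c.(0\{a} + (0 + 0)) → --a--▸ m5, --c--▸ m8, --d--▸ m9
  m3 = b.0 | a.0 | d.(0 + 0) | (0\{a} + (0 + 0)) → --a--▸ m6, --b--▸ m8, --d--▸ m10
  m4 = b.0 | a.0 | (0 + 0) | c.(0\{a} + (0 + 0)) → --a--▸ m7, --b--▸ m9, --c--▸ m10
  m5 = 0 | 0 | d.(0 + 0) | c.(0\{a} + (0 + 0)) → --c--▸ m11, --d--▸ m12
  m6 = b.0 | 0 | d.(0 + 0) | (0\{a} + (0 + 0)) → --b--▸ m11, --d--▸ m13
  m7 = b.0 | 0 | (0 + 0) | c.(0\{a} + (0 + 0)) → --b--▸ m12, --c--▸ m13
  m8 = 0 | a.0 | d.(0 + 0) | (0\{a} + (0 + 0)) → --a--▸ m11, --d--▸ m14
  m9 = 0 | a.0 | (0 + 0) | c.(0\{a} + (0 + 0)) → --a--▸ m12, --c--▸ m14
  m10 = b.0 | a.0 | (0 + 0) | (0\{a} + (0 + 0)) → --a--▸ m13, --b--▸ m14
  m11 = 0 | 0 | d.(0 + 0) | (0\{a} + (0 + 0)) → --d--▸ m15
  m12 = 0 | 0 | (0 + 0) | c.(0\{a} + (0 + 0)) → --c--▸ m15
  m13 = b.0 | 0 | (0 + 0) | (0\{a} + (0 + 0)) → --b--▸ m15
  m14 = 0 | a.0 | (0 + 0) | (0\{a} + (0 + 0)) → --a--▸ m15
  m15 = 0 | 0 | (0 + 0) | (0\{a} + (0 + 0)) → ∅
LTS(Q): 16 reachable states
  n0 = c.0 | a.0 | d.(0 + 0) | c.(0\{a} + (0 + 0)) → --a--▸ n1, --c--▸ n2, --c--▸ n3, --d--▸ n4
  n1 = c.0 | 0 | d.(0 + 0) | c.(0\{a} + (0 + 0)) → --c--▸ n5, --c--▸ n6, --d--▸ n7
  n2 = 0 | a.0 | d.(0 + 0) | c.(0\{a} + (0 + 0)) → --a--▸ n5, --c--▸ n8, --d--▸ n9
  n3 = c.0 | a.0 | d.(0 + 0) | (0\{a} + (0 + 0)) → --a--▸ n6, --c--▸ n8, --d--▸ n10
  n4 = c.0 | a.0 | (0 + 0) | c.(0\{a} + (0 + 0)) → --a--▸ n7, --c--▸ n10, --c--▸ n9
  n5 = 0 | 0 | d.(0 + 0) | c.(0\{a} + (0 + 0)) → --c--▸ n11, --d--▸ n12
  n6 = c.0 | 0 | d.(0 + 0) | (0\{a} + (0 + 0)) → --c--▸ n11, --d--▸ n13
  n7 = c.0 | 0 | (0 + 0) | c.(0\{a} + (0 + 0)) → --c--▸ n12, --c--▸ n13
  n8 = 0 | a.0 | d.(0 + 0) | (0\{a} + (0 + 0)) → --a--▸ n11, --d--▸ n14
  n9 = 0 | a.0 | (0 + 0) | c.(0\{a} + (0 + 0)) → --a--▸ n12, --c--▸ n14
  n10 = c.0 | a.0 | (0 + 0) | (0\{a} + (0 + 0)) → --a--▸ n13, --c--▸ n14
  n11 = 0 | 0 | d.(0 + 0) | (0\{a} + (0 + 0)) → --d--▸ n15
  n12 = 0 | 0 | (0 + 0) | c.(0\{a} + (0 + 0)) → --c--▸ n15
  n13 = c.0 | 0 | (0 + 0) | (0\{a} + (0 + 0)) → --c--▸ n15
  n14 = 0 | a.0 | (0 + 0) | (0\{a} + (0 + 0)) → --a--▸ n15
  n15 = 0 | 0 | (0 + 0) | (0\{a} + (0 + 0)) → ∅
Partition-refinement fixed point:
  B0 = {m0}
  B1 = {m1}
  B2 = {m7}
  B3 = {m12, n12, n13}
  B4 = {m15, n15}
  B5 = {m13}
  B6 = {m6}
  B7 = {m11, n11}
  B8 = {m5, n5, n6}
  B9 = {m4}
  B10 = {m10}
  B11 = {m14, n14}
  B12 = {m9, n10, n9}
  B13 = {m3}
  B14 = {m8, n8}
  B15 = {m2, n2, n3}
  B16 = {n0}
  B17 = {n1}
  B18 = {n7}
  B19 = {n4}
m0 ∈ B0, n0 ∈ B16 → different blocks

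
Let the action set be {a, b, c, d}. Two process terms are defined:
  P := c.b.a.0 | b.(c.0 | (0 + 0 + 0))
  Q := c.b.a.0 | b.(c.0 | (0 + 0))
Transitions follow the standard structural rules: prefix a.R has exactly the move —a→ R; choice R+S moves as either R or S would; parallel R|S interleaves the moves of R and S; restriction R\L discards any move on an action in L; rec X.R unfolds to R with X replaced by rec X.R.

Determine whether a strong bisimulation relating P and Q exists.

P's transition system — 12 states:
  u0 = c.b.a.0 | b.(c.0 | (0 + 0 + 0)) → ··b··> u1, ··c··> u2
  u1 = c.b.a.0 | (c.0 | (0 + 0 + 0)) → ··c··> u3, ··c··> u4
  u2 = b.a.0 | b.(c.0 | (0 + 0 + 0)) → ··b··> u3, ··b··> u5
  u3 = b.a.0 | (c.0 | (0 + 0 + 0)) → ··b··> u6, ··c··> u7
  u4 = c.b.a.0 | (0 | (0 + 0 + 0)) → ··c··> u7
  u5 = a.0 | b.(c.0 | (0 + 0 + 0)) → ··a··> u8, ··b··> u6
  u6 = a.0 | (c.0 | (0 + 0 + 0)) → ··a··> u9, ··c··> u10
  u7 = b.a.0 | (0 | (0 + 0 + 0)) → ··b··> u10
  u8 = 0 | b.(c.0 | (0 + 0 + 0)) → ··b··> u9
  u9 = 0 | (c.0 | (0 + 0 + 0)) → ··c··> u11
  u10 = a.0 | (0 | (0 + 0 + 0)) → ··a··> u11
  u11 = 0 | (0 | (0 + 0 + 0)) → stopped
Q's transition system — 12 states:
  v0 = c.b.a.0 | b.(c.0 | (0 + 0)) → ··b··> v1, ··c··> v2
  v1 = c.b.a.0 | (c.0 | (0 + 0)) → ··c··> v3, ··c··> v4
  v2 = b.a.0 | b.(c.0 | (0 + 0)) → ··b··> v3, ··b··> v5
  v3 = b.a.0 | (c.0 | (0 + 0)) → ··b··> v6, ··c··> v7
  v4 = c.b.a.0 | (0 | (0 + 0)) → ··c··> v7
  v5 = a.0 | b.(c.0 | (0 + 0)) → ··a··> v8, ··b··> v6
  v6 = a.0 | (c.0 | (0 + 0)) → ··a··> v9, ··c··> v10
  v7 = b.a.0 | (0 | (0 + 0)) → ··b··> v10
  v8 = 0 | b.(c.0 | (0 + 0)) → ··b··> v9
  v9 = 0 | (c.0 | (0 + 0)) → ··c··> v11
  v10 = a.0 | (0 | (0 + 0)) → ··a··> v11
  v11 = 0 | (0 | (0 + 0)) → stopped
Partition-refinement fixed point:
  B0 = {u0, v0}
  B1 = {u2, v2}
  B2 = {u3, v3}
  B3 = {u6, v6}
  B4 = {u9, v9}
  B5 = {u11, v11}
  B6 = {u10, v10}
  B7 = {u7, v7}
  B8 = {u5, v5}
  B9 = {u8, v8}
  B10 = {u1, v1}
  B11 = {u4, v4}
u0 ∈ B0, v0 ∈ B0 → same block

P ~ Q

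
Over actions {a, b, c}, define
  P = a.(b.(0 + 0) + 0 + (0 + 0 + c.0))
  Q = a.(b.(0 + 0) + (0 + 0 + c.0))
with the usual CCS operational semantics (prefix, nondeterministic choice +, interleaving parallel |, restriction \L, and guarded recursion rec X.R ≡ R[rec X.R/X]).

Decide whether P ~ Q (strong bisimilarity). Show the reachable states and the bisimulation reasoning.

P's transition system — 4 states:
  m0 = a.(b.(0 + 0) + 0 + (0 + 0 + c.0)) | -a-> m1
  m1 = b.(0 + 0) + 0 + (0 + 0 + c.0) | -b-> m2, -c-> m3
  m2 = 0 + 0 | (no moves)
  m3 = 0 | (no moves)
Q's transition system — 4 states:
  n0 = a.(b.(0 + 0) + (0 + 0 + c.0)) | -a-> n1
  n1 = b.(0 + 0) + (0 + 0 + c.0) | -b-> n2, -c-> n3
  n2 = 0 + 0 | (no moves)
  n3 = 0 | (no moves)
Bisimilarity quotient blocks:
  B0 = {m0, n0}
  B1 = {m1, n1}
  B2 = {m2, m3, n2, n3}
m0 ∈ B0, n0 ∈ B0 → same block

bisimilar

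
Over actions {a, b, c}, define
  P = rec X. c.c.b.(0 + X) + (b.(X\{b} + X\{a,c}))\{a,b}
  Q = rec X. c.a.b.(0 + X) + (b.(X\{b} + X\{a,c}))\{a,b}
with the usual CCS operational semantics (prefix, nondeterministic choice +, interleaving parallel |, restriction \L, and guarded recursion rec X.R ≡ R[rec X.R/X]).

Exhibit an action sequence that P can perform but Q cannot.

cc

LTS(P): 4 reachable states
  p0 = rec X. c.c.b.(0 + X) + (b.(X\{b} + X\{a,c}))\{a,b} has moves —c→ p1
  p1 = c.b.(0 + (rec X. c.c.b.(0 + X) + (b.(X\{b} + X\{a,c}))\{a,b})) has moves —c→ p2
  p2 = b.(0 + (rec X. c.c.b.(0 + X) + (b.(X\{b} + X\{a,c}))\{a,b})) has moves —b→ p3
  p3 = 0 + (rec X. c.c.b.(0 + X) + (b.(X\{b} + X\{a,c}))\{a,b}) has moves —c→ p1
LTS(Q): 4 reachable states
  q0 = rec X. c.a.b.(0 + X) + (b.(X\{b} + X\{a,c}))\{a,b} has moves —c→ q1
  q1 = a.b.(0 + (rec X. c.a.b.(0 + X) + (b.(X\{b} + X\{a,c}))\{a,b})) has moves —a→ q2
  q2 = b.(0 + (rec X. c.a.b.(0 + X) + (b.(X\{b} + X\{a,c}))\{a,b})) has moves —b→ q3
  q3 = 0 + (rec X. c.a.b.(0 + X) + (b.(X\{b} + X\{a,c}))\{a,b}) has moves —c→ q1
Executing cc from P (initial set {p0}):
  [1] c ⇒ {p1}
  [2] c ⇒ {p2}
  ✓ P
Executing cc from Q (initial set {q0}):
  [1] c ⇒ {q1}
  [2] c ⇒ ∅ (Q stuck)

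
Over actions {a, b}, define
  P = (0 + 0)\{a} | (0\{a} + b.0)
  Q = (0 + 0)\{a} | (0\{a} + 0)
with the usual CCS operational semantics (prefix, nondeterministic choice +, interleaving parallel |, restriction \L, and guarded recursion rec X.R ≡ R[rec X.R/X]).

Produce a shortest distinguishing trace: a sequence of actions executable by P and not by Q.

b

P's transition system — 2 states:
  m0 = (0 + 0)\{a} | (0\{a} + b.0) | --b--▸ m1
  m1 = (0 + 0)\{a} | 0 | deadlocked
Q's transition system — 1 states:
  n0 = (0 + 0)\{a} | (0\{a} + 0) | deadlocked
Run σ = ⟨b⟩ on P: start {m0}
  [1] b ⇒ {m1}
  ✓ P
Run σ = ⟨b⟩ on Q: start {n0}
  [1] b ⇒ no successor for Q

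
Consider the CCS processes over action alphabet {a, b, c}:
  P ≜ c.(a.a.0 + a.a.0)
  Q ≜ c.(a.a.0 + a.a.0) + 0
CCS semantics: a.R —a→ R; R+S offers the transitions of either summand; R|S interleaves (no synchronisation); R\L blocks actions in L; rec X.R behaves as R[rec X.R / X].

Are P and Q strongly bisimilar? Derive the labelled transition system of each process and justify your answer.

P's transition system — 4 states:
  u0 = c.(a.a.0 + a.a.0) → --c--▸ u1
  u1 = a.a.0 + a.a.0 → --a--▸ u2
  u2 = a.0 → --a--▸ u3
  u3 = 0 → (no moves)
Q's transition system — 4 states:
  v0 = c.(a.a.0 + a.a.0) + 0 → --c--▸ v1
  v1 = a.a.0 + a.a.0 → --a--▸ v2
  v2 = a.0 → --a--▸ v3
  v3 = 0 → (no moves)
Partition-refinement fixed point:
  B0 = {u0, v0}
  B1 = {u1, v1}
  B2 = {u2, v2}
  B3 = {u3, v3}
u0 ∈ B0, v0 ∈ B0 → same block

P ~ Q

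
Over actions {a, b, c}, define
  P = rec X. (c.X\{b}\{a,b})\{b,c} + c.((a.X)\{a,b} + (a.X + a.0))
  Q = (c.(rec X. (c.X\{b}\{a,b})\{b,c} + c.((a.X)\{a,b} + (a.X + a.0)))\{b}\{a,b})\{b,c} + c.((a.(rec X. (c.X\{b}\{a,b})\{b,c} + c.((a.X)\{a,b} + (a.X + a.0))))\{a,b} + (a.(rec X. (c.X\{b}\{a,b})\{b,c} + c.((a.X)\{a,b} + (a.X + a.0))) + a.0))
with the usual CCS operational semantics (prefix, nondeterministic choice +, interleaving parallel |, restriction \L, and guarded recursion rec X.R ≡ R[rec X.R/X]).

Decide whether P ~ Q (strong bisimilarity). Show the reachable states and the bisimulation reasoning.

LTS(P): 3 reachable states
  m0 = rec X. (c.X\{b}\{a,b})\{b,c} + c.((a.X)\{a,b} + (a.X + a.0)) has moves -c-> m1
  m1 = (a.(rec X. (c.X\{b}\{a,b})\{b,c} + c.((a.X)\{a,b} + (a.X + a.0))))\{a,b} + (a.(rec X. (c.X\{b}\{a,b})\{b,c} + c.((a.X)\{a,b} + (a.X + a.0))) + a.0) has moves -a-> m0, -a-> m2
  m2 = 0 has moves ·
LTS(Q): 4 reachable states
  n0 = (c.(rec X. (c.X\{b}\{a,b})\{b,c} + c.((a.X)\{a,b} + (a.X + a.0)))\{b}\{a,b})\{b,c} + c.((a.(rec X. (c.X\{b}\{a,b})\{b,c} + c.((a.X)\{a,b} + (a.X + a.0))))\{a,b} + (a.(rec X. (c.X\{b}\{a,b})\{b,c} + c.((a.X)\{a,b} + (a.X + a.0))) + a.0)) has moves -c-> n1
  n1 = (a.(rec X. (c.X\{b}\{a,b})\{b,c} + c.((a.X)\{a,b} + (a.X + a.0))))\{a,b} + (a.(rec X. (c.X\{b}\{a,b})\{b,c} + c.((a.X)\{a,b} + (a.X + a.0))) + a.0) has moves -a-> n2, -a-> n3
  n2 = 0 has moves ·
  n3 = rec X. (c.X\{b}\{a,b})\{b,c} + c.((a.X)\{a,b} + (a.X + a.0)) has moves -c-> n1
Partition-refinement fixed point:
  B0 = {m0, n0, n3}
  B1 = {m1, n1}
  B2 = {m2, n2}
m0 ∈ B0, n0 ∈ B0 → same block

P ~ Q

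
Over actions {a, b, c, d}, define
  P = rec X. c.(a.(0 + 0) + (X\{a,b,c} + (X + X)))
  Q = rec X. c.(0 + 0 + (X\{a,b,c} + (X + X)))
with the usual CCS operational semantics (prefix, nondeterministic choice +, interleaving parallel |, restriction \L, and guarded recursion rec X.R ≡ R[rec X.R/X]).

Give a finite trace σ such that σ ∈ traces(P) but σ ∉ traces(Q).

P's transition system — 3 states:
  u0 = rec X. c.(a.(0 + 0) + (X\{a,b,c} + (X + X))) :: -c-> u1
  u1 = a.(0 + 0) + ((rec X. c.(a.(0 + 0) + (X\{a,b,c} + (X + X))))\{a,b,c} + ((rec X. c.(a.(0 + 0) + (X\{a,b,c} + (X + X)))) + (rec X. c.(a.(0 + 0) + (X\{a,b,c} + (X + X)))))) :: -a-> u2, -c-> u1
  u2 = 0 + 0 :: ·
Q's transition system — 2 states:
  v0 = rec X. c.(0 + 0 + (X\{a,b,c} + (X + X))) :: -c-> v1
  v1 = 0 + 0 + ((rec X. c.(0 + 0 + (X\{a,b,c} + (X + X))))\{a,b,c} + ((rec X. c.(0 + 0 + (X\{a,b,c} + (X + X)))) + (rec X. c.(0 + 0 + (X\{a,b,c} + (X + X)))))) :: -c-> v1
Trace ⟨ca⟩ through P, begin at {u0}:
  step 1 (c): {u1}
  step 2 (a): {u2}
  — P admits the full trace.
Trace ⟨ca⟩ through Q, begin at {v0}:
  step 1 (c): {v1}
  step 2 (a): ∅ (Q stuck)

ca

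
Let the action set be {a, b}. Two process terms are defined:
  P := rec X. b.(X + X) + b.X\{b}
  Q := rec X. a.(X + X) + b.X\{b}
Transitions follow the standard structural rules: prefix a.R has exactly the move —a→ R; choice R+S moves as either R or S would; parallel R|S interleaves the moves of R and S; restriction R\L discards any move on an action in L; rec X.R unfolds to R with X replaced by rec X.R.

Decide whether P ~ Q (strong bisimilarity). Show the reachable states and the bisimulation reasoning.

Reachable graph of P (3 states):
  s0 = rec X. b.(X + X) + b.X\{b} → --b--▸ s1, --b--▸ s2
  s1 = (rec X. b.(X + X) + b.X\{b}) + (rec X. b.(X + X) + b.X\{b}) → --b--▸ s1, --b--▸ s2
  s2 = (rec X. b.(X + X) + b.X\{b})\{b} → (no moves)
Reachable graph of Q (4 states):
  t0 = rec X. a.(X + X) + b.X\{b} → --a--▸ t1, --b--▸ t2
  t1 = (rec X. a.(X + X) + b.X\{b}) + (rec X. a.(X + X) + b.X\{b}) → --a--▸ t1, --b--▸ t2
  t2 = (rec X. a.(X + X) + b.X\{b})\{b} → --a--▸ t3
  t3 = ((rec X. a.(X + X) + b.X\{b}) + (rec X. a.(X + X) + b.X\{b}))\{b} → --a--▸ t3
Bisimilarity quotient blocks:
  B0 = {s0, s1}
  B1 = {s2}
  B2 = {t0, t1}
  B3 = {t2, t3}
s0 ∈ B0, t0 ∈ B2 → different blocks

not bisimilar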